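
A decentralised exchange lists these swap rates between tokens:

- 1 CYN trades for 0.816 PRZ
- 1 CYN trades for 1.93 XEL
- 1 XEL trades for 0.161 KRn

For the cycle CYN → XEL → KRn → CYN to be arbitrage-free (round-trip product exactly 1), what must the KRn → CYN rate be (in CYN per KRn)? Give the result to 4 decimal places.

Known legs of the cycle: 1.93 × 0.161 = 0.31073
For no arbitrage the full-cycle product must be 1, so the missing rate is 1 / 0.31073 ≈ 3.218228.

3.2182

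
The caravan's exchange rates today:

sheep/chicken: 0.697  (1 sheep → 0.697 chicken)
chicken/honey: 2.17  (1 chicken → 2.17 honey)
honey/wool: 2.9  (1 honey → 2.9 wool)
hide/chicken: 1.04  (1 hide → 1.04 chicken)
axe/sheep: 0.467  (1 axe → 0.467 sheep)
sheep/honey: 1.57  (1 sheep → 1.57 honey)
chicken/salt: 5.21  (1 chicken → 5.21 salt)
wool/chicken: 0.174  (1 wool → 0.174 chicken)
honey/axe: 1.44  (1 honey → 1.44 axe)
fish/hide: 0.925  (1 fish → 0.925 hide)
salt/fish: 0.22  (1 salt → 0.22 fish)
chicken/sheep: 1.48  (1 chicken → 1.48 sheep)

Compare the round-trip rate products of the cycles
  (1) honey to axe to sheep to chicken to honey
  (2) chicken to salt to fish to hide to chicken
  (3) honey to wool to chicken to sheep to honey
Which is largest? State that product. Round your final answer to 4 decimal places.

1.1725

(1) 1.44 × 0.467 × 0.697 × 2.17 = 1.01712
(2) 5.21 × 0.22 × 0.925 × 1.04 = 1.10264
(3) 2.9 × 0.174 × 1.48 × 1.57 = 1.17249
Highest is cycle (3) at 1.1725 (>1, arbitrage).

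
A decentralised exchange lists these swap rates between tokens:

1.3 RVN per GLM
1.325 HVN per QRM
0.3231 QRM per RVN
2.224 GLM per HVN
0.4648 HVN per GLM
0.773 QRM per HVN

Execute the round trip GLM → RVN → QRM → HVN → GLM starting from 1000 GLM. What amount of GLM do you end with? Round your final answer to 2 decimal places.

1000 GLM × 1.3 = 1300 RVN
1300 RVN × 0.3231 = 420.03 QRM
420.03 QRM × 1.325 = 556.53975 HVN
556.53975 HVN × 2.224 = 1237.744404 GLM

1237.74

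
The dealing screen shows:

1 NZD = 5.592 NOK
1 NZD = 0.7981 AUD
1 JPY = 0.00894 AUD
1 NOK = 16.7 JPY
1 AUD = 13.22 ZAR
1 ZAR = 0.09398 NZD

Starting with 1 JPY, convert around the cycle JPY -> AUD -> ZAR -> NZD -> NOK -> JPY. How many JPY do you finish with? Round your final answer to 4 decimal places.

1 JPY × 0.00894 = 0.00894 AUD
0.00894 AUD × 13.22 = 0.1181868 ZAR
0.1181868 ZAR × 0.09398 = 0.011107195464 NZD
0.011107195464 NZD × 5.592 = 0.062111437034688 NOK
0.062111437034688 NOK × 16.7 = 1.0372609984792896 JPY

1.0373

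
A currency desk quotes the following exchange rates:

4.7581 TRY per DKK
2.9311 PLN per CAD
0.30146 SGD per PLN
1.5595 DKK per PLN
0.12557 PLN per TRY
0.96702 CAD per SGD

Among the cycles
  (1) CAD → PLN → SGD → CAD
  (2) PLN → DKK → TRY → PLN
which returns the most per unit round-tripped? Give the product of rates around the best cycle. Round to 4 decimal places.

0.9318

(1) 2.9311 × 0.30146 × 0.96702 = 0.85447
(2) 1.5595 × 4.7581 × 0.12557 = 0.93176
Highest is cycle (2) at 0.9318 (≤1, no arbitrage).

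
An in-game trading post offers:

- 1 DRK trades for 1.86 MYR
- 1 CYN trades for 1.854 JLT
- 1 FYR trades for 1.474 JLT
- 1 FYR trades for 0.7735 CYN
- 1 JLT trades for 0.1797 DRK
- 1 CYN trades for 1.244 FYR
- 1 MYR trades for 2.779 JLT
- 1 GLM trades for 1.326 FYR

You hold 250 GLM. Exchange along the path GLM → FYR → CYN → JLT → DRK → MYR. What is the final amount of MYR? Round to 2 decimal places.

250 GLM × 1.326 = 331.5 FYR
331.5 FYR × 0.7735 = 256.41525 CYN
256.41525 CYN × 1.854 = 475.3938735 JLT
475.3938735 JLT × 0.1797 = 85.42827906795 DRK
85.42827906795 DRK × 1.86 = 158.896599066387 MYR

158.90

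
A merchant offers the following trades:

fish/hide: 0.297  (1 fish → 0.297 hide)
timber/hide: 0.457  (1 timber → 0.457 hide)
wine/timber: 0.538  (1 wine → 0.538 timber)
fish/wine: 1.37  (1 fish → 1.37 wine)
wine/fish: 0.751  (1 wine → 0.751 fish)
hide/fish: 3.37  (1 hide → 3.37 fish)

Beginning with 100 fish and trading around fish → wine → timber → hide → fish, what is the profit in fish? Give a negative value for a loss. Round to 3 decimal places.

100 fish × 1.37 = 137 wine
137 wine × 0.538 = 73.706 timber
73.706 timber × 0.457 = 33.683642 hide
33.683642 hide × 3.37 = 113.51387354 fish
Net change: 113.51387354 − 100 = 13.51387354 fish

13.514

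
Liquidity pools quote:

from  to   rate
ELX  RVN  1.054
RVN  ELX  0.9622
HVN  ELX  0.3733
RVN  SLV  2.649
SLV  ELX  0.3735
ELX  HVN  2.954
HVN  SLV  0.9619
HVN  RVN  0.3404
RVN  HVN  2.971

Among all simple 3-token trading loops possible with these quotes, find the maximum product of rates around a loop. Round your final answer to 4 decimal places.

RVN→HVN→ELX→RVN: 2.971 × 0.3733 × 1.054 = 1.16896
HVN→SLV→ELX→HVN: 0.9619 × 0.3735 × 2.954 = 1.06128
RVN→SLV→ELX→RVN: 2.649 × 0.3735 × 1.054 = 1.04283
RVN→ELX→HVN→RVN: 0.9622 × 2.954 × 0.3404 = 0.96753
Maximum is RVN→HVN→ELX→RVN at 1.1690; arbitrage exists.

1.1690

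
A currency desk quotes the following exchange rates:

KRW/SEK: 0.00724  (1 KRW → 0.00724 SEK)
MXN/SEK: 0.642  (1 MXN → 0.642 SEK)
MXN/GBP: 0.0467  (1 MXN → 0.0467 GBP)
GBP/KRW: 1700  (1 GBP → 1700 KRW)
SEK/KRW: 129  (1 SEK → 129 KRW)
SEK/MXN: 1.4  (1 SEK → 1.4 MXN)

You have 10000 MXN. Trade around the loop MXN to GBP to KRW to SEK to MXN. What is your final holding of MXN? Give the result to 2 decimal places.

8046.97

10000 MXN × 0.0467 = 467 GBP
467 GBP × 1700 = 793900 KRW
793900 KRW × 0.00724 = 5747.836 SEK
5747.836 SEK × 1.4 = 8046.9704 MXN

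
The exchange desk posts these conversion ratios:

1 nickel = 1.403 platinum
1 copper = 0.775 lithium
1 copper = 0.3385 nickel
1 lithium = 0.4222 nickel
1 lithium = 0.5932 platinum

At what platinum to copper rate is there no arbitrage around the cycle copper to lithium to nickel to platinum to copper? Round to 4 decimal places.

Known legs of the cycle: 0.775 × 0.4222 × 1.403 = 0.459068615
For no arbitrage the full-cycle product must be 1, so the missing rate is 1 / 0.459068615 ≈ 2.178324.

2.1783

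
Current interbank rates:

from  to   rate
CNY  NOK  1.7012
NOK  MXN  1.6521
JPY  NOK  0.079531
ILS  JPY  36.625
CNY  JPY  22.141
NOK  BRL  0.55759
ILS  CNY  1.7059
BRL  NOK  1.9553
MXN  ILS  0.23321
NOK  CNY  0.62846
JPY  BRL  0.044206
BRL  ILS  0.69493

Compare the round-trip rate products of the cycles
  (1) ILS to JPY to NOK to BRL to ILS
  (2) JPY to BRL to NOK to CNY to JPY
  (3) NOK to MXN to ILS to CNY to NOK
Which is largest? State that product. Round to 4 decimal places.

(1) 36.625 × 0.079531 × 0.55759 × 0.69493 = 1.12868
(2) 0.044206 × 1.9553 × 0.62846 × 22.141 = 1.20273
(3) 1.6521 × 0.23321 × 1.7059 × 1.7012 = 1.11813
Highest is cycle (2) at 1.2027 (>1, arbitrage).

1.2027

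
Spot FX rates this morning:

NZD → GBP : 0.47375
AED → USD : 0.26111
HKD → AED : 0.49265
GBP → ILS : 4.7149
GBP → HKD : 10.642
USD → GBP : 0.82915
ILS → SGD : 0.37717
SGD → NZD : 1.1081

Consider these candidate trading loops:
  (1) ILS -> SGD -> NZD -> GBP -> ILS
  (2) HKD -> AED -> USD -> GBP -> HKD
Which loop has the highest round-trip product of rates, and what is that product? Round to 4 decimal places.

1.1351

(1) 0.37717 × 1.1081 × 0.47375 × 4.7149 = 0.93355
(2) 0.49265 × 0.26111 × 0.82915 × 10.642 = 1.13506
Highest is cycle (2) at 1.1351 (>1, arbitrage).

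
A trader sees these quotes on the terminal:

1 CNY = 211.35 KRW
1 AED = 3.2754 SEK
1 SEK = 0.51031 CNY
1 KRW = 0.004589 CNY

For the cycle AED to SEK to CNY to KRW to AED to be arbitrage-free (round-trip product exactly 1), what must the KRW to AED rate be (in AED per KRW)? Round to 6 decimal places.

Known legs of the cycle: 3.2754 × 0.51031 × 211.35 = 353.2650521949
For no arbitrage the full-cycle product must be 1, so the missing rate is 1 / 353.2650521949 ≈ 0.00283074.

0.002831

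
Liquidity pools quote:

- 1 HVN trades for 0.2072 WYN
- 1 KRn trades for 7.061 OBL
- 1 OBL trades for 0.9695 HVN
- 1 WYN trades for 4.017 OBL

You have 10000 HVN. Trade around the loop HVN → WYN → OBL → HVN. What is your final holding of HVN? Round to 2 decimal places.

8069.37

10000 HVN × 0.2072 = 2072 WYN
2072 WYN × 4.017 = 8323.224 OBL
8323.224 OBL × 0.9695 = 8069.365668 HVN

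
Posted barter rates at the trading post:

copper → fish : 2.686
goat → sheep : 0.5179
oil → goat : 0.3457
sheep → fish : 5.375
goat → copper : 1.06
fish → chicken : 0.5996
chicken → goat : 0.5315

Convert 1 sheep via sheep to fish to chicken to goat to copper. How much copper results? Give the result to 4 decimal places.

1 sheep × 5.375 = 5.375 fish
5.375 fish × 0.5996 = 3.22285 chicken
3.22285 chicken × 0.5315 = 1.712944775 goat
1.712944775 goat × 1.06 = 1.8157214615 copper

1.8157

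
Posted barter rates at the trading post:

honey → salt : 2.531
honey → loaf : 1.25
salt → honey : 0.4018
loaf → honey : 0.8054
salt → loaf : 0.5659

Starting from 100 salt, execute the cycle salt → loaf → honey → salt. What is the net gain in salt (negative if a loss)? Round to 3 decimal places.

15.357

100 salt × 0.5659 = 56.59 loaf
56.59 loaf × 0.8054 = 45.577586 honey
45.577586 honey × 2.531 = 115.356870166 salt
Net change: 115.356870166 − 100 = 15.356870166 salt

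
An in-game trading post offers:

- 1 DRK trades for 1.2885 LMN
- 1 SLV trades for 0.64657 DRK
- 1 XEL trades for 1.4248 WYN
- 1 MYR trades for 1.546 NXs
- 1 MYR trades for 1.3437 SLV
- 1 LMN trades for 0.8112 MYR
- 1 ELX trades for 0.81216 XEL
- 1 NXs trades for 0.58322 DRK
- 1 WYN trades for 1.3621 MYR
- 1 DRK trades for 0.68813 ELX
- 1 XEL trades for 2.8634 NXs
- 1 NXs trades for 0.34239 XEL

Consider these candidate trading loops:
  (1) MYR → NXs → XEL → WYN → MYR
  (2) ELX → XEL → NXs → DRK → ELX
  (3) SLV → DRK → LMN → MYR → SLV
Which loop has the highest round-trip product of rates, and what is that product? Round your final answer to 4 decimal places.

1.0273

(1) 1.546 × 0.34239 × 1.4248 × 1.3621 = 1.02729
(2) 0.81216 × 2.8634 × 0.58322 × 0.68813 = 0.93331
(3) 0.64657 × 1.2885 × 0.8112 × 1.3437 = 0.90809
Highest is cycle (1) at 1.0273 (>1, arbitrage).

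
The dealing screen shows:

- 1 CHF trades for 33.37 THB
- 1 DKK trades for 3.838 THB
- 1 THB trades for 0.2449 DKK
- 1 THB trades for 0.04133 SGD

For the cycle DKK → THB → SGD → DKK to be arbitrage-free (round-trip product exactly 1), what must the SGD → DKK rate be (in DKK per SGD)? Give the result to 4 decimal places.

Known legs of the cycle: 3.838 × 0.04133 = 0.15862454
For no arbitrage the full-cycle product must be 1, so the missing rate is 1 / 0.15862454 ≈ 6.304195.

6.3042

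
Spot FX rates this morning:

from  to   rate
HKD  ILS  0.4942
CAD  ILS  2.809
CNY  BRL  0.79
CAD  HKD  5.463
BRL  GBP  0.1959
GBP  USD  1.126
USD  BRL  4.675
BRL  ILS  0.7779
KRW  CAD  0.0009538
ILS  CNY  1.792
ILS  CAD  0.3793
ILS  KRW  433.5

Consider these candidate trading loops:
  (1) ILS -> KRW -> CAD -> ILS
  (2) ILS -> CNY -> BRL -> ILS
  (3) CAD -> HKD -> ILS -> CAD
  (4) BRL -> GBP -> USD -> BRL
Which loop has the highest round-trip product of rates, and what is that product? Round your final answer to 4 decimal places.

1.1614

(1) 433.5 × 0.0009538 × 2.809 = 1.16144
(2) 1.792 × 0.79 × 0.7779 = 1.10126
(3) 5.463 × 0.4942 × 0.3793 = 1.02404
(4) 0.1959 × 1.126 × 4.675 = 1.03123
Highest is cycle (1) at 1.1614 (>1, arbitrage).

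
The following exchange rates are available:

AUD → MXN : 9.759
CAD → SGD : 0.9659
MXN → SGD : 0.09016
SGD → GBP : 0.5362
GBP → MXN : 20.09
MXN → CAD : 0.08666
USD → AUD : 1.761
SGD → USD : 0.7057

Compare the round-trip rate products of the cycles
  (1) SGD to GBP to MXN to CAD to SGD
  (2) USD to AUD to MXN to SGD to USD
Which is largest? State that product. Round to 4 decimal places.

1.0934

(1) 0.5362 × 20.09 × 0.08666 × 0.9659 = 0.90169
(2) 1.761 × 9.759 × 0.09016 × 0.7057 = 1.09345
Highest is cycle (2) at 1.0934 (>1, arbitrage).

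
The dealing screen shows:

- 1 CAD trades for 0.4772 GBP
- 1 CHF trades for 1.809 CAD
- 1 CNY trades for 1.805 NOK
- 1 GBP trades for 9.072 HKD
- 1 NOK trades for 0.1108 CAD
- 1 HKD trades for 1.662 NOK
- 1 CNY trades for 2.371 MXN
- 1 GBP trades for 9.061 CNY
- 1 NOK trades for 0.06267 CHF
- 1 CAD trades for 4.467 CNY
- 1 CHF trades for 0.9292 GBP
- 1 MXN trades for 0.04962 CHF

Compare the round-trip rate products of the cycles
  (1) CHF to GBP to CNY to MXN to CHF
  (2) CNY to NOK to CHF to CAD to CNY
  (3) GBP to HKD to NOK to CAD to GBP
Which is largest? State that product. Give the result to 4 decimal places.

(1) 0.9292 × 9.061 × 2.371 × 0.04962 = 0.99054
(2) 1.805 × 0.06267 × 1.809 × 4.467 = 0.91410
(3) 9.072 × 1.662 × 0.1108 × 0.4772 = 0.79721
Highest is cycle (1) at 0.9905 (≤1, no arbitrage).

0.9905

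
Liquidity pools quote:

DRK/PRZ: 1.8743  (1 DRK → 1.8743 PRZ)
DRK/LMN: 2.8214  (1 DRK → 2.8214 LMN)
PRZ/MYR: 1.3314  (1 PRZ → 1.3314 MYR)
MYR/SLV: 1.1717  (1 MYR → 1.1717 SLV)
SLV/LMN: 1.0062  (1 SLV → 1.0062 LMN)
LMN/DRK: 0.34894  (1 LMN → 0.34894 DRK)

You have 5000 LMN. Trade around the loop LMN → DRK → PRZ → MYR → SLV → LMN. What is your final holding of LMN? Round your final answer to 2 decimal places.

5000 LMN × 0.34894 = 1744.7 DRK
1744.7 DRK × 1.8743 = 3270.09121 PRZ
3270.09121 PRZ × 1.3314 = 4353.799436994 MYR
4353.799436994 MYR × 1.1717 = 5101.3468003258698 SLV
5101.3468003258698 SLV × 1.0062 = 5132.97515048789019276 LMN

5132.98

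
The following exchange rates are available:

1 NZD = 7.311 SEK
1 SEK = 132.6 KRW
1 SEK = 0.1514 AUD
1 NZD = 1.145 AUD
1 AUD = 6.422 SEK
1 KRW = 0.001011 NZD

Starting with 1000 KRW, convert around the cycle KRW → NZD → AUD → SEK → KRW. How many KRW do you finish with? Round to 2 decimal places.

985.76

1000 KRW × 0.001011 = 1.011 NZD
1.011 NZD × 1.145 = 1.157595 AUD
1.157595 AUD × 6.422 = 7.43407509 SEK
7.43407509 SEK × 132.6 = 985.758356934 KRW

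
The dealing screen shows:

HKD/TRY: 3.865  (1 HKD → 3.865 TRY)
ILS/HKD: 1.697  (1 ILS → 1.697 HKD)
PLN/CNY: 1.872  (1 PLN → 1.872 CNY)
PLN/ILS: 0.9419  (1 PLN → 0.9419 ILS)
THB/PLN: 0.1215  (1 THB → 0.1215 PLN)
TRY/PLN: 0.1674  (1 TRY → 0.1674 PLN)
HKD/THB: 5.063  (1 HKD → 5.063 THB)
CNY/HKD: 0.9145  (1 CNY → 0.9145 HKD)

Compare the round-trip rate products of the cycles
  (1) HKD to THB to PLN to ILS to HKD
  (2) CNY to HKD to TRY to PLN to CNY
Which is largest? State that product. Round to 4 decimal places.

1.1076

(1) 5.063 × 0.1215 × 0.9419 × 1.697 = 0.98327
(2) 0.9145 × 3.865 × 0.1674 × 1.872 = 1.10763
Highest is cycle (2) at 1.1076 (>1, arbitrage).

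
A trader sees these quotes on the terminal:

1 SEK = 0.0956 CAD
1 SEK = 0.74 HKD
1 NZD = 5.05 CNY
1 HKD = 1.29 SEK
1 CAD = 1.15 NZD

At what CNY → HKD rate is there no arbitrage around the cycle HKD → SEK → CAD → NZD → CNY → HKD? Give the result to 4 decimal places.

1.3962

Known legs of the cycle: 1.29 × 0.0956 × 1.15 × 5.05 = 0.71620413
For no arbitrage the full-cycle product must be 1, so the missing rate is 1 / 0.71620413 ≈ 1.396250.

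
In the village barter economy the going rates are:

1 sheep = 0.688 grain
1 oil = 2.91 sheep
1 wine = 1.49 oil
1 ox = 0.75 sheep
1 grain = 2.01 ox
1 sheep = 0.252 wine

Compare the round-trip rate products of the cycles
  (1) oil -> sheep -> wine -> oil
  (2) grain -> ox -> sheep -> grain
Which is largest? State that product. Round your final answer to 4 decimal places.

(1) 2.91 × 0.252 × 1.49 = 1.09265
(2) 2.01 × 0.75 × 0.688 = 1.03716
Highest is cycle (1) at 1.0926 (>1, arbitrage).

1.0926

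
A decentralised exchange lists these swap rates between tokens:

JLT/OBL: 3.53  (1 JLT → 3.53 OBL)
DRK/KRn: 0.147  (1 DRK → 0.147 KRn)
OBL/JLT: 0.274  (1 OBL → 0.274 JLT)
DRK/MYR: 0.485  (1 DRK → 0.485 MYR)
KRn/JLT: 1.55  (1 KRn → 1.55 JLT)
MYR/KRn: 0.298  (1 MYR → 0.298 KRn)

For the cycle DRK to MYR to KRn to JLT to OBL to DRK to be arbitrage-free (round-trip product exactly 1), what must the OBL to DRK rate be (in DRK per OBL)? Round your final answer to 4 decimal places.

1.2645

Known legs of the cycle: 0.485 × 0.298 × 1.55 × 3.53 = 0.790795895
For no arbitrage the full-cycle product must be 1, so the missing rate is 1 / 0.790795895 ≈ 1.264549.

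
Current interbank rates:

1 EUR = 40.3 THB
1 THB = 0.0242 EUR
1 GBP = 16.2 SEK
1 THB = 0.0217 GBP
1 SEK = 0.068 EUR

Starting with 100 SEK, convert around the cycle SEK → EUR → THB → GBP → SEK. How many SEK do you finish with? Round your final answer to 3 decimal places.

96.336

100 SEK × 0.068 = 6.8 EUR
6.8 EUR × 40.3 = 274.04 THB
274.04 THB × 0.0217 = 5.946668 GBP
5.946668 GBP × 16.2 = 96.3360216 SEK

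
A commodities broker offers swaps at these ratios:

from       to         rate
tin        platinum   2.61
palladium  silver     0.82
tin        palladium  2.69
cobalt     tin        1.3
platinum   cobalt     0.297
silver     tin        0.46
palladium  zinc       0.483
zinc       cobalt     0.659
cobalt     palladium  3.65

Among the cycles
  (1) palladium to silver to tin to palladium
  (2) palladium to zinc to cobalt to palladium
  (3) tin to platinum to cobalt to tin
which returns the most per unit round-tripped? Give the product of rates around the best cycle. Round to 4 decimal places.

1.1618

(1) 0.82 × 0.46 × 2.69 = 1.01467
(2) 0.483 × 0.659 × 3.65 = 1.16178
(3) 2.61 × 0.297 × 1.3 = 1.00772
Highest is cycle (2) at 1.1618 (>1, arbitrage).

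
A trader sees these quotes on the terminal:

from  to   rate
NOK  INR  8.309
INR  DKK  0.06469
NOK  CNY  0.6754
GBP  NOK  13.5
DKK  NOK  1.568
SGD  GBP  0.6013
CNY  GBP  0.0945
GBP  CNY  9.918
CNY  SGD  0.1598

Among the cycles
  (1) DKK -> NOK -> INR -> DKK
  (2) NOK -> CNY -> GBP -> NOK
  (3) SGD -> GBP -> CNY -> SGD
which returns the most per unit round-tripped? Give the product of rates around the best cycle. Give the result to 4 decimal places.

(1) 1.568 × 8.309 × 0.06469 = 0.84281
(2) 0.6754 × 0.0945 × 13.5 = 0.86164
(3) 0.6013 × 9.918 × 0.1598 = 0.95300
Highest is cycle (3) at 0.9530 (≤1, no arbitrage).

0.9530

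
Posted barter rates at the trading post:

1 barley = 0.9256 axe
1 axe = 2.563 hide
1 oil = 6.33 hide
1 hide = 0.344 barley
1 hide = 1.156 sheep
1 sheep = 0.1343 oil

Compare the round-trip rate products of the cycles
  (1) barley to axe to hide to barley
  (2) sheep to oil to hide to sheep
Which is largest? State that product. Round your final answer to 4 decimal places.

(1) 0.9256 × 2.563 × 0.344 = 0.81608
(2) 0.1343 × 6.33 × 1.156 = 0.98274
Highest is cycle (2) at 0.9827 (≤1, no arbitrage).

0.9827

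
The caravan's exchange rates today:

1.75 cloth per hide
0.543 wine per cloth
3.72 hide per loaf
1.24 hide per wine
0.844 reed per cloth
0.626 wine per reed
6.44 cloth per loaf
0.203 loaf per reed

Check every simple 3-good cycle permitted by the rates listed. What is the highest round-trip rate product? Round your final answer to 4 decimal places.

wine→hide→cloth→wine: 1.24 × 1.75 × 0.543 = 1.17831
cloth→reed→loaf→cloth: 0.844 × 0.203 × 6.44 = 1.10338
Maximum is wine→hide→cloth→wine at 1.1783; arbitrage exists.

1.1783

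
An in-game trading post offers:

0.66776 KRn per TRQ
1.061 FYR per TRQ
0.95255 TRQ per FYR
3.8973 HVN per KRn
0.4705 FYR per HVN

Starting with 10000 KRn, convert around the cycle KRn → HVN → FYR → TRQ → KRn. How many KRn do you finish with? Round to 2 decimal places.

10000 KRn × 3.8973 = 38973 HVN
38973 HVN × 0.4705 = 18336.7965 FYR
18336.7965 FYR × 0.95255 = 17466.715506075 TRQ
17466.715506075 TRQ × 0.66776 = 11663.573946336642 KRn

11663.57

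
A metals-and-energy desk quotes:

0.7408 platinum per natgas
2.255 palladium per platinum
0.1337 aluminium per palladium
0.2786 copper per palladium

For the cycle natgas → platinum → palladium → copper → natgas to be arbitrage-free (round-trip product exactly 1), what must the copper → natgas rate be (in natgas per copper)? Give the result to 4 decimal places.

Known legs of the cycle: 0.7408 × 2.255 × 0.2786 = 0.4654024144
For no arbitrage the full-cycle product must be 1, so the missing rate is 1 / 0.4654024144 ≈ 2.148678.

2.1487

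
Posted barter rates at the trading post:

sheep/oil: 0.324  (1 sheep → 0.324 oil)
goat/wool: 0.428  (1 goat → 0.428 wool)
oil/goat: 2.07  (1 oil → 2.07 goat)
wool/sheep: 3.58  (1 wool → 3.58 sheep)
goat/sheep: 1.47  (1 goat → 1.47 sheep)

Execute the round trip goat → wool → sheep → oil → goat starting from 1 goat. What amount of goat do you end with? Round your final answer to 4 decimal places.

1.0276

1 goat × 0.428 = 0.428 wool
0.428 wool × 3.58 = 1.53224 sheep
1.53224 sheep × 0.324 = 0.49644576 oil
0.49644576 oil × 2.07 = 1.0276427232 goat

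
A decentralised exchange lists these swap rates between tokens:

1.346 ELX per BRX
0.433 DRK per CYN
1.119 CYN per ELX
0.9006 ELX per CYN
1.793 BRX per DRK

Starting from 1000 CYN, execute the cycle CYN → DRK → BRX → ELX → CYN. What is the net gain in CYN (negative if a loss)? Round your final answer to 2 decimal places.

169.35

1000 CYN × 0.433 = 433 DRK
433 DRK × 1.793 = 776.369 BRX
776.369 BRX × 1.346 = 1044.992674 ELX
1044.992674 ELX × 1.119 = 1169.346802206 CYN
Net change: 1169.346802206 − 1000 = 169.346802206 CYN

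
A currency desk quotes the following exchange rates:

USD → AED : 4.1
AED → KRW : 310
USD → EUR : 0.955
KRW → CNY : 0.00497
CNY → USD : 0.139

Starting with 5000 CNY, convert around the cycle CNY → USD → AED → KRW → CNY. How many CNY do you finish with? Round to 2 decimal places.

5000 CNY × 0.139 = 695 USD
695 USD × 4.1 = 2849.5 AED
2849.5 AED × 310 = 883345 KRW
883345 KRW × 0.00497 = 4390.22465 CNY

4390.22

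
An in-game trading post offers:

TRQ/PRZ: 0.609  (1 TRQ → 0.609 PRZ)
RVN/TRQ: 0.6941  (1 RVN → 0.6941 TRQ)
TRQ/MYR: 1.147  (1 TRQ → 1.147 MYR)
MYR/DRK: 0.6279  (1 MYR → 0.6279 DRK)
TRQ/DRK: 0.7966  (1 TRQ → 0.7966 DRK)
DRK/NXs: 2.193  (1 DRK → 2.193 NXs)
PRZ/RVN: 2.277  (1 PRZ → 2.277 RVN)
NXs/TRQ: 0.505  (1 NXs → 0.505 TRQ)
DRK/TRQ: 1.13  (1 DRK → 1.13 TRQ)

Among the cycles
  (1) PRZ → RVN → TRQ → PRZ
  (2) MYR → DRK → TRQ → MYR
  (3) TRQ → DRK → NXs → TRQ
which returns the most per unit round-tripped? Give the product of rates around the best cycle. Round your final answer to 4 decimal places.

0.9625

(1) 2.277 × 0.6941 × 0.609 = 0.96250
(2) 0.6279 × 1.13 × 1.147 = 0.81383
(3) 0.7966 × 2.193 × 0.505 = 0.88221
Highest is cycle (1) at 0.9625 (≤1, no arbitrage).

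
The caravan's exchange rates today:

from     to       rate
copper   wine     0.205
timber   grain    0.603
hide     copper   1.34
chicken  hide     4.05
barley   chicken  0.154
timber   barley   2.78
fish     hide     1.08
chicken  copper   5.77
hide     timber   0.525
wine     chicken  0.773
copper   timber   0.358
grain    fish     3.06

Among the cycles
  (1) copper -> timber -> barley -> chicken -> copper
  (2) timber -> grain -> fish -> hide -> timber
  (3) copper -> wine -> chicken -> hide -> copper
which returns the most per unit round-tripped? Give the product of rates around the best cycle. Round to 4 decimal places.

(1) 0.358 × 2.78 × 0.154 × 5.77 = 0.88435
(2) 0.603 × 3.06 × 1.08 × 0.525 = 1.04622
(3) 0.205 × 0.773 × 4.05 × 1.34 = 0.85999
Highest is cycle (2) at 1.0462 (>1, arbitrage).

1.0462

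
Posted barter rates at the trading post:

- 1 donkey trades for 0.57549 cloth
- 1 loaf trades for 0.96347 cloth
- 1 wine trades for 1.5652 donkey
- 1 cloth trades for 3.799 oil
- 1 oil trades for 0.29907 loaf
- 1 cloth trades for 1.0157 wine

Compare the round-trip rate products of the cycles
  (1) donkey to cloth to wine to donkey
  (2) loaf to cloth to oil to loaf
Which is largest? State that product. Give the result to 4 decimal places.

1.0947

(1) 0.57549 × 1.0157 × 1.5652 = 0.91490
(2) 0.96347 × 3.799 × 0.29907 = 1.09466
Highest is cycle (2) at 1.0947 (>1, arbitrage).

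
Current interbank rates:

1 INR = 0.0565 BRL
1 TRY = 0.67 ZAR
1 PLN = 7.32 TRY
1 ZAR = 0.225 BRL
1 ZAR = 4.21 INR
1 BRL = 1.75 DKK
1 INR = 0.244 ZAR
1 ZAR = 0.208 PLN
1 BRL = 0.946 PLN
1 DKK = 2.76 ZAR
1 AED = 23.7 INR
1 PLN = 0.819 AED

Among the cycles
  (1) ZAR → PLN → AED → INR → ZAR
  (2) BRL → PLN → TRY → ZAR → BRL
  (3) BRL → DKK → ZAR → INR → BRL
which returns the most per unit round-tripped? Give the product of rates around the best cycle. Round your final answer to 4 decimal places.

1.1489

(1) 0.208 × 0.819 × 23.7 × 0.244 = 0.98511
(2) 0.946 × 7.32 × 0.67 × 0.225 = 1.04390
(3) 1.75 × 2.76 × 4.21 × 0.0565 = 1.14889
Highest is cycle (3) at 1.1489 (>1, arbitrage).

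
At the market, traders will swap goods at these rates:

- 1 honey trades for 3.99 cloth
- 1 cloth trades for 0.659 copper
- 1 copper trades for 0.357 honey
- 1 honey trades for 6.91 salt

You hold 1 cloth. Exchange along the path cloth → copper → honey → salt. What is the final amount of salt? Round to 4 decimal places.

1 cloth × 0.659 = 0.659 copper
0.659 copper × 0.357 = 0.235263 honey
0.235263 honey × 6.91 = 1.62566733 salt

1.6257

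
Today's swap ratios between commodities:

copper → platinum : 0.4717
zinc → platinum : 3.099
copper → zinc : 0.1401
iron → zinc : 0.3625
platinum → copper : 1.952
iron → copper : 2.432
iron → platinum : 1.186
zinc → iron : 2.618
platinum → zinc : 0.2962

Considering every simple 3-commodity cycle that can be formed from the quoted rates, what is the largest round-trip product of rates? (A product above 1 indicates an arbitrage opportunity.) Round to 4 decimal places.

platinum→zinc→iron→platinum: 0.2962 × 2.618 × 1.186 = 0.91969
iron→copper→zinc→iron: 2.432 × 0.1401 × 2.618 = 0.89201
platinum→copper→zinc→platinum: 1.952 × 0.1401 × 3.099 = 0.84750
Maximum is platinum→zinc→iron→platinum at 0.9197; no arbitrage — every cycle loses value.

0.9197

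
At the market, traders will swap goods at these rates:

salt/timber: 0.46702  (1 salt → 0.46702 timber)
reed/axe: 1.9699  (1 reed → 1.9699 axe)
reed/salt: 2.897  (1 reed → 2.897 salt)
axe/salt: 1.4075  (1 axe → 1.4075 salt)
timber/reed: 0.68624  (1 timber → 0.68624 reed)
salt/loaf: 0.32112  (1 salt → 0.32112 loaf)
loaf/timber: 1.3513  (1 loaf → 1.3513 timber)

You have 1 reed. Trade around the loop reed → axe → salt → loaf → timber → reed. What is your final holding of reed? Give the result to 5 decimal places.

1 reed × 1.9699 = 1.9699 axe
1.9699 axe × 1.4075 = 2.77263425 salt
2.77263425 salt × 0.32112 = 0.89034831036 loaf
0.89034831036 loaf × 1.3513 = 1.203127671789468 timber
1.203127671789468 timber × 0.68624 = 0.82563433348880452032 reed

0.82563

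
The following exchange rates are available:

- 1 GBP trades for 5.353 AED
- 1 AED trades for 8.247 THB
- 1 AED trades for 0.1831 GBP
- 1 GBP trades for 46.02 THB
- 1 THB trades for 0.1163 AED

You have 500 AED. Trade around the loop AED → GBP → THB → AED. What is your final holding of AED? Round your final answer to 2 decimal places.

500 AED × 0.1831 = 91.55 GBP
91.55 GBP × 46.02 = 4213.131 THB
4213.131 THB × 0.1163 = 489.9871353 AED

489.99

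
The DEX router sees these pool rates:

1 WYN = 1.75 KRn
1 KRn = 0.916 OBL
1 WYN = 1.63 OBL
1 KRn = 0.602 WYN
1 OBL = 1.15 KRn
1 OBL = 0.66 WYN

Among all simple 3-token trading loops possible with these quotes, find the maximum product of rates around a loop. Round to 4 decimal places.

WYN→OBL→KRn→WYN: 1.63 × 1.15 × 0.602 = 1.12845
WYN→KRn→OBL→WYN: 1.75 × 0.916 × 0.66 = 1.05798
Maximum is WYN→OBL→KRn→WYN at 1.1284; arbitrage exists.

1.1284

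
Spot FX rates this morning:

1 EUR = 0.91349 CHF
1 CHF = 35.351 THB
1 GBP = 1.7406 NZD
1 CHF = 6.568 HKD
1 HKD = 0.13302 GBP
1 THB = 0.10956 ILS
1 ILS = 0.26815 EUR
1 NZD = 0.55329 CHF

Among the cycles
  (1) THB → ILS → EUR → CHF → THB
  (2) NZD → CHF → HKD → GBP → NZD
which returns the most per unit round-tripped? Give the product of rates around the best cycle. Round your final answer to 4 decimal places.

0.9487

(1) 0.10956 × 0.26815 × 0.91349 × 35.351 = 0.94871
(2) 0.55329 × 6.568 × 0.13302 × 1.7406 = 0.84140
Highest is cycle (1) at 0.9487 (≤1, no arbitrage).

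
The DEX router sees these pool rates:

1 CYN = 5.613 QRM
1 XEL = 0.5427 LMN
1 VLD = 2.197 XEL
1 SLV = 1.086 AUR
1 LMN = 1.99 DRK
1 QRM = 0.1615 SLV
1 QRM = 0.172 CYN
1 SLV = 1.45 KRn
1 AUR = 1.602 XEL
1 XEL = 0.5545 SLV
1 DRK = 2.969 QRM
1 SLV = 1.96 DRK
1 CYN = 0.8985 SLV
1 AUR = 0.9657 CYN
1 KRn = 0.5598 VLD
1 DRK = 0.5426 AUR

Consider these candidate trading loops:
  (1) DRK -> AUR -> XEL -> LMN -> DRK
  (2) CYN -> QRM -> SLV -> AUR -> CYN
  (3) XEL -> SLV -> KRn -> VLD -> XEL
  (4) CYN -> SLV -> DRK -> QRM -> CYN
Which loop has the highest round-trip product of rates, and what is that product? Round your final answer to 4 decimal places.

(1) 0.5426 × 1.602 × 0.5427 × 1.99 = 0.93876
(2) 5.613 × 0.1615 × 1.086 × 0.9657 = 0.95069
(3) 0.5545 × 1.45 × 0.5598 × 2.197 = 0.98885
(4) 0.8985 × 1.96 × 2.969 × 0.172 = 0.89932
Highest is cycle (3) at 0.9889 (≤1, no arbitrage).

0.9889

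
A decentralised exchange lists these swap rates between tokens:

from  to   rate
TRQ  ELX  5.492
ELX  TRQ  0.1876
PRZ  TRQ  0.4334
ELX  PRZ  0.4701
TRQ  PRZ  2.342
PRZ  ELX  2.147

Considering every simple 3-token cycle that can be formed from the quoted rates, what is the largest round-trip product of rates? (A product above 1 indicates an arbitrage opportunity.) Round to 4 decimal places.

ELX→PRZ→TRQ→ELX: 0.4701 × 0.4334 × 5.492 = 1.11895
ELX→TRQ→PRZ→ELX: 0.1876 × 2.342 × 2.147 = 0.94330
Maximum is ELX→PRZ→TRQ→ELX at 1.1189; arbitrage exists.

1.1189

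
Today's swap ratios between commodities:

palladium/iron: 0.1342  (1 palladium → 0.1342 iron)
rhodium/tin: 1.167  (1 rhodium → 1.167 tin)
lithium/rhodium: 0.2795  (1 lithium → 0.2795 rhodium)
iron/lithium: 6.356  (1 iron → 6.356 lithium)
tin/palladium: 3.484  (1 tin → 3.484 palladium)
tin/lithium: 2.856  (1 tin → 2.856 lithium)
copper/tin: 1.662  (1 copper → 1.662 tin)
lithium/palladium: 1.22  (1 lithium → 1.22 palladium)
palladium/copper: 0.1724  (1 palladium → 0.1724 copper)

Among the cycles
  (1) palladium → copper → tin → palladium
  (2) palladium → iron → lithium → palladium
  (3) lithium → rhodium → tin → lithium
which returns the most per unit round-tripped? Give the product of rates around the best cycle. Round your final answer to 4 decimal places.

(1) 0.1724 × 1.662 × 3.484 = 0.99827
(2) 0.1342 × 6.356 × 1.22 = 1.04063
(3) 0.2795 × 1.167 × 2.856 = 0.93156
Highest is cycle (2) at 1.0406 (>1, arbitrage).

1.0406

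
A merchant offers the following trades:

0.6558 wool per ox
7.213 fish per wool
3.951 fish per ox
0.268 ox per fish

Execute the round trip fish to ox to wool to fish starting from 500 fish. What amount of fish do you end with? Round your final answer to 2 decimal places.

633.86

500 fish × 0.268 = 134 ox
134 ox × 0.6558 = 87.8772 wool
87.8772 wool × 7.213 = 633.8582436 fish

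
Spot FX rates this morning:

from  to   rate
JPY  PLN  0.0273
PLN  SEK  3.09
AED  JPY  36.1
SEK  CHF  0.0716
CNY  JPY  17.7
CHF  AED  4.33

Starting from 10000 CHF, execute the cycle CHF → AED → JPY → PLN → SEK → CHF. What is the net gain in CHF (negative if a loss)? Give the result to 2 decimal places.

-558.76

10000 CHF × 4.33 = 43300 AED
43300 AED × 36.1 = 1563130 JPY
1563130 JPY × 0.0273 = 42673.449 PLN
42673.449 PLN × 3.09 = 131860.95741 SEK
131860.95741 SEK × 0.0716 = 9441.244550556 CHF
Net change: 9441.244550556 − 10000 = -558.755449444 CHF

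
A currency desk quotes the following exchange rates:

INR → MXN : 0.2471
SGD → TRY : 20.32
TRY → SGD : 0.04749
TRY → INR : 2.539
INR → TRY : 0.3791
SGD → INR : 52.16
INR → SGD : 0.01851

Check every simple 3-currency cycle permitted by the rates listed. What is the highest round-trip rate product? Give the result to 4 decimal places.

0.9550

TRY→INR→SGD→TRY: 2.539 × 0.01851 × 20.32 = 0.95498
TRY→SGD→INR→TRY: 0.04749 × 52.16 × 0.3791 = 0.93906
Maximum is TRY→INR→SGD→TRY at 0.9550; no arbitrage — every cycle loses value.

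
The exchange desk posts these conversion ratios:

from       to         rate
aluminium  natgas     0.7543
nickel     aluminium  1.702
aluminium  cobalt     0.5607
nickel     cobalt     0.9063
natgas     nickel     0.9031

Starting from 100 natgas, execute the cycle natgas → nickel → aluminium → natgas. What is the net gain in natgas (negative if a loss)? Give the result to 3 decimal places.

15.942

100 natgas × 0.9031 = 90.31 nickel
90.31 nickel × 1.702 = 153.70762 aluminium
153.70762 aluminium × 0.7543 = 115.941657766 natgas
Net change: 115.941657766 − 100 = 15.941657766 natgas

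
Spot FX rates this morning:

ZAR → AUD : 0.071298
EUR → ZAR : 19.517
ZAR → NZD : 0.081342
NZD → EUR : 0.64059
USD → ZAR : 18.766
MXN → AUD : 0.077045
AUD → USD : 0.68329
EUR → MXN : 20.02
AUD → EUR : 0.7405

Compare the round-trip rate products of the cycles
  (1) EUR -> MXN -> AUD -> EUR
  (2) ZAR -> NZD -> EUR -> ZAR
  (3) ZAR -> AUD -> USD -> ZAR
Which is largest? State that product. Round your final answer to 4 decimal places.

(1) 20.02 × 0.077045 × 0.7405 = 1.14218
(2) 0.081342 × 0.64059 × 19.517 = 1.01697
(3) 0.071298 × 0.68329 × 18.766 = 0.91423
Highest is cycle (1) at 1.1422 (>1, arbitrage).

1.1422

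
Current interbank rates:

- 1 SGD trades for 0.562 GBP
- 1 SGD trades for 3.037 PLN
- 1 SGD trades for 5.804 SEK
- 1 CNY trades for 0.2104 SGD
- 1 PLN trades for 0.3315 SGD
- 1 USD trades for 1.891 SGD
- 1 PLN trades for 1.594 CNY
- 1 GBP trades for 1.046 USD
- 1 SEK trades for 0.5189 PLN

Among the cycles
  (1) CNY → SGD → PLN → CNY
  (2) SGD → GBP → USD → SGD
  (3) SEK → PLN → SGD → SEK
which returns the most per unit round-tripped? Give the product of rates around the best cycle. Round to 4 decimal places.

1.1116

(1) 0.2104 × 3.037 × 1.594 = 1.01854
(2) 0.562 × 1.046 × 1.891 = 1.11163
(3) 0.5189 × 0.3315 × 5.804 = 0.99838
Highest is cycle (2) at 1.1116 (>1, arbitrage).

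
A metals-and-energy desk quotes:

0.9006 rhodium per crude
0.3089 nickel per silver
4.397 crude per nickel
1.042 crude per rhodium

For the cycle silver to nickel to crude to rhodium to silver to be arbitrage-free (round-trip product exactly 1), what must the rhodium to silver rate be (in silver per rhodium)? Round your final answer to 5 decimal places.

Known legs of the cycle: 0.3089 × 4.397 × 0.9006 = 1.22322490998
For no arbitrage the full-cycle product must be 1, so the missing rate is 1 / 1.22322490998 ≈ 0.8175111.

0.81751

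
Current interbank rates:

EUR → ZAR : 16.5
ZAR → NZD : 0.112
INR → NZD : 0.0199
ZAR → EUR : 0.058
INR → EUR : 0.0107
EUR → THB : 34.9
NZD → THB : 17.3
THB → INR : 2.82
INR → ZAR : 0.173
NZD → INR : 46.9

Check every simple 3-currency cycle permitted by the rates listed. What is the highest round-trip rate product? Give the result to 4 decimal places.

INR→EUR→THB→INR: 0.0107 × 34.9 × 2.82 = 1.05307
INR→NZD→THB→INR: 0.0199 × 17.3 × 2.82 = 0.97084
INR→ZAR→NZD→INR: 0.173 × 0.112 × 46.9 = 0.90873
Maximum is INR→EUR→THB→INR at 1.0531; arbitrage exists.

1.0531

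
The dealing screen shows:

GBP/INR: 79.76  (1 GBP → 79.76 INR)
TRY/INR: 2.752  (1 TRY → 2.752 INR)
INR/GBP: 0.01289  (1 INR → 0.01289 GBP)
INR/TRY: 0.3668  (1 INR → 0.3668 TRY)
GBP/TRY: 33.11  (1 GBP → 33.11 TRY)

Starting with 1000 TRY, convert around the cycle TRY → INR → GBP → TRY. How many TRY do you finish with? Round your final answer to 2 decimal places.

1174.52

1000 TRY × 2.752 = 2752 INR
2752 INR × 0.01289 = 35.47328 GBP
35.47328 GBP × 33.11 = 1174.5203008 TRY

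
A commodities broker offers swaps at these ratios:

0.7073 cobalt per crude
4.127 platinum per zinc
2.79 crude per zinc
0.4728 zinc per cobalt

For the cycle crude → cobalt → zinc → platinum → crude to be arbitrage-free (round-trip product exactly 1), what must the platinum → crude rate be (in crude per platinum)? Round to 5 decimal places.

Known legs of the cycle: 0.7073 × 0.4728 × 4.127 = 1.38011601288
For no arbitrage the full-cycle product must be 1, so the missing rate is 1 / 1.38011601288 ≈ 0.7245768.

0.72458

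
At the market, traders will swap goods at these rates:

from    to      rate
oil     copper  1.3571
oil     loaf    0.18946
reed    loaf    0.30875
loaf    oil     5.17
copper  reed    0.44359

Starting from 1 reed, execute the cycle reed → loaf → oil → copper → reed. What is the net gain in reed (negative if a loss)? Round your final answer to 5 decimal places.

1 reed × 0.30875 = 0.30875 loaf
0.30875 loaf × 5.17 = 1.5962375 oil
1.5962375 oil × 1.3571 = 2.16625391125 copper
2.16625391125 copper × 0.44359 = 0.9609285724913875 reed
Net change: 0.9609285724913875 − 1 = -0.0390714275086125 reed

-0.03907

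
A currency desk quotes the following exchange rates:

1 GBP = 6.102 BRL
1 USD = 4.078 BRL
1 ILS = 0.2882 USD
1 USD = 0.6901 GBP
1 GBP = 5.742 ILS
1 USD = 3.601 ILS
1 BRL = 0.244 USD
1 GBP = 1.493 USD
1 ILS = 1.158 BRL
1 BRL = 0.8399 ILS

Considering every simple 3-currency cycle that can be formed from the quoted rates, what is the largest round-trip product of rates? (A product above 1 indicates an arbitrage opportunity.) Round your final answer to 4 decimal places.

1.1420

USD→GBP→ILS→USD: 0.6901 × 5.742 × 0.2882 = 1.14201
BRL→USD→GBP→BRL: 0.244 × 0.6901 × 6.102 = 1.02748
BRL→USD→ILS→BRL: 0.244 × 3.601 × 1.158 = 1.01747
BRL→ILS→USD→BRL: 0.8399 × 0.2882 × 4.078 = 0.98712
Maximum is USD→GBP→ILS→USD at 1.1420; arbitrage exists.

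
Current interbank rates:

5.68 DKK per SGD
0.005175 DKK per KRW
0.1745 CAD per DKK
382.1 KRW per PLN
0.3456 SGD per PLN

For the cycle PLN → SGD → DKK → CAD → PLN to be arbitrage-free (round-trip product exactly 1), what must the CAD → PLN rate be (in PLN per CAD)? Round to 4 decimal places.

Known legs of the cycle: 0.3456 × 5.68 × 0.1745 = 0.342544896
For no arbitrage the full-cycle product must be 1, so the missing rate is 1 / 0.342544896 ≈ 2.919325.

2.9193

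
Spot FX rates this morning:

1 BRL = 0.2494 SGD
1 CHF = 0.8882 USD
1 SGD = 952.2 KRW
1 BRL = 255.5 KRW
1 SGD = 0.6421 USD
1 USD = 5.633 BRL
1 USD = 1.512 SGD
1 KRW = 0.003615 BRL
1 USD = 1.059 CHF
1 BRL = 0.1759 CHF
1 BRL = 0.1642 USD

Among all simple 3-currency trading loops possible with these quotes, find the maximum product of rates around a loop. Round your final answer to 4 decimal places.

0.9021

USD→BRL→SGD→USD: 5.633 × 0.2494 × 0.6421 = 0.90207
USD→BRL→CHF→USD: 5.633 × 0.1759 × 0.8882 = 0.88007
SGD→KRW→BRL→SGD: 952.2 × 0.003615 × 0.2494 = 0.85849
Maximum is USD→BRL→SGD→USD at 0.9021; no arbitrage — every cycle loses value.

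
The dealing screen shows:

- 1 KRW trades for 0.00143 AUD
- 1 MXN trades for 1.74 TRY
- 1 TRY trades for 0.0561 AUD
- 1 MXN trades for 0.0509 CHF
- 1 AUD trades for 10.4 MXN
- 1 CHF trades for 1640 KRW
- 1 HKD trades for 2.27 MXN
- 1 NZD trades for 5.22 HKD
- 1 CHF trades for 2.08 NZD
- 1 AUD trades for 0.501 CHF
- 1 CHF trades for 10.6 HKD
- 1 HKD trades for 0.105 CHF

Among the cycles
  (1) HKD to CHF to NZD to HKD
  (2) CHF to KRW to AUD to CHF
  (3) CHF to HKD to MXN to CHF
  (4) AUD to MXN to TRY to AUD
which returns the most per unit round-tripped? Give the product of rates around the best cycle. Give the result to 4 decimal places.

1.2248

(1) 0.105 × 2.08 × 5.22 = 1.14005
(2) 1640 × 0.00143 × 0.501 = 1.17495
(3) 10.6 × 2.27 × 0.0509 = 1.22476
(4) 10.4 × 1.74 × 0.0561 = 1.01519
Highest is cycle (3) at 1.2248 (>1, arbitrage).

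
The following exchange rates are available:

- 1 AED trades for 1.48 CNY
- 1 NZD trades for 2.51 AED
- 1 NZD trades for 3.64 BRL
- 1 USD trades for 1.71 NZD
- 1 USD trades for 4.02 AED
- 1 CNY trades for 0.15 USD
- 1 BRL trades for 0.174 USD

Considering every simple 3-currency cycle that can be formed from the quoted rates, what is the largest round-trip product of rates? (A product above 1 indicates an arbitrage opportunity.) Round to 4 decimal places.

1.0830

USD→NZD→BRL→USD: 1.71 × 3.64 × 0.174 = 1.08305
AED→CNY→USD→AED: 1.48 × 0.15 × 4.02 = 0.89244
Maximum is USD→NZD→BRL→USD at 1.0830; arbitrage exists.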